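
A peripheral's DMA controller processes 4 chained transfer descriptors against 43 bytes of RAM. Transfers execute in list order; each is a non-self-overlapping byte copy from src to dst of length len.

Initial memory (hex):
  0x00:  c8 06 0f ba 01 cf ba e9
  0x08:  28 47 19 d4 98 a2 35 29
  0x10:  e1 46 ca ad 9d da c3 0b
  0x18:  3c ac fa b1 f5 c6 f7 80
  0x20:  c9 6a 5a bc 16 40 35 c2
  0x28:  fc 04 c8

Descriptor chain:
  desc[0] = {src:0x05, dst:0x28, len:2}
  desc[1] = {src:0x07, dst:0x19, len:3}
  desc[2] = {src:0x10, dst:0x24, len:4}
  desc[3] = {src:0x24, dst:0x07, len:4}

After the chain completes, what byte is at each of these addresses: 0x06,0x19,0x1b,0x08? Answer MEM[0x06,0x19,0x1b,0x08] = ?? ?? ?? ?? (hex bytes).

MEM[0x06,0x19,0x1b,0x08] = ba e9 47 46

[0] 0x05->0x28 len=2 : cf ba
[1] 0x07->0x19 len=3 : e9 28 47
[2] 0x10->0x24 len=4 : e1 46 ca ad
[3] 0x24->0x07 len=4 : e1 46 ca ad
query mem[0x06]=0xba, mem[0x19]=0xe9, mem[0x1b]=0x47, mem[0x08]=0x46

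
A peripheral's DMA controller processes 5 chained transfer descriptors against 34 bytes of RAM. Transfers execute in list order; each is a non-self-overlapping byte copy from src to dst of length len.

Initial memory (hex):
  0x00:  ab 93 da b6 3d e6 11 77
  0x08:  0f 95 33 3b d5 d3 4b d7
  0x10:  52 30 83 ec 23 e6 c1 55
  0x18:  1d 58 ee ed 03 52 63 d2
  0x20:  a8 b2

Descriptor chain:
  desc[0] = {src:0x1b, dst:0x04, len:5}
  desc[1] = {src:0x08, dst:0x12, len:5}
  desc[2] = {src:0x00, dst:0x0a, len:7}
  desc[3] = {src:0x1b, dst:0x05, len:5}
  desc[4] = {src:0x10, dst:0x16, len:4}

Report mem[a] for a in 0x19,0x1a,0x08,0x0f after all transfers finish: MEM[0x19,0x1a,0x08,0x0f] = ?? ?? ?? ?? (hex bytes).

#0 dst[0x04+5] := {0xed,0x03,0x52,0x63,0xd2}
#1 dst[0x12+5] := {0xd2,0x95,0x33,0x3b,0xd5}
#2 dst[0x0a+7] := {0xab,0x93,0xda,0xb6,0xed,0x03,0x52}
#3 dst[0x05+5] := {0xed,0x03,0x52,0x63,0xd2}
#4 dst[0x16+4] := {0x52,0x30,0xd2,0x95}
query mem[0x19]=0x95, mem[0x1a]=0xee, mem[0x08]=0x63, mem[0x0f]=0x03

MEM[0x19,0x1a,0x08,0x0f] = 95 ee 63 03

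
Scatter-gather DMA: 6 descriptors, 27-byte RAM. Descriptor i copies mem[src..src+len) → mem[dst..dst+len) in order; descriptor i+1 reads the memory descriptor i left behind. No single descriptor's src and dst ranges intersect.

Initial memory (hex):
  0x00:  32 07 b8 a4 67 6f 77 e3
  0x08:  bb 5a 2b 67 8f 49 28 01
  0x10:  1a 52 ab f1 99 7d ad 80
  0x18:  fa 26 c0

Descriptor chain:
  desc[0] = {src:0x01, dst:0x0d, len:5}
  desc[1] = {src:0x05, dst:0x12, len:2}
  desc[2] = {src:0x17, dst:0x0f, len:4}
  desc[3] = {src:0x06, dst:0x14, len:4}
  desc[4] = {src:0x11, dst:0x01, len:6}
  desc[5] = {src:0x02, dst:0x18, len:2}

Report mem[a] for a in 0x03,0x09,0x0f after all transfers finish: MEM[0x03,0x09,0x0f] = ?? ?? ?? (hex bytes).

MEM[0x03,0x09,0x0f] = 77 5a 80

#0 dst[0x0d+5] := {0x07,0xb8,0xa4,0x67,0x6f}
#1 dst[0x12+2] := {0x6f,0x77}
#2 dst[0x0f+4] := {0x80,0xfa,0x26,0xc0}
#3 dst[0x14+4] := {0x77,0xe3,0xbb,0x5a}
#4 dst[0x01+6] := {0x26,0xc0,0x77,0x77,0xe3,0xbb}
#5 dst[0x18+2] := {0xc0,0x77}
query mem[0x03]=0x77, mem[0x09]=0x5a, mem[0x0f]=0x80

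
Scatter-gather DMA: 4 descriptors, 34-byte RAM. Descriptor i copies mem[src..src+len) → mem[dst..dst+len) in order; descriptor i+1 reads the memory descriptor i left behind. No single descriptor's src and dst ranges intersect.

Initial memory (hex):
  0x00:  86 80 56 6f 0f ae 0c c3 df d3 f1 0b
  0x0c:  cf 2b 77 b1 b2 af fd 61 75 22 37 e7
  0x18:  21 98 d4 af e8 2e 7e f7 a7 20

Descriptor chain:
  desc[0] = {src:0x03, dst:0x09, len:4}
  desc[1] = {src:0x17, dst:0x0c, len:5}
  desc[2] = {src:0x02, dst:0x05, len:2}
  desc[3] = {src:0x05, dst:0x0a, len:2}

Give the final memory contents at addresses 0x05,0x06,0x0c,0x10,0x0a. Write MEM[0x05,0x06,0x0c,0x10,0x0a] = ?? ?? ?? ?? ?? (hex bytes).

D0: mem[0x09..0x0c] <- [6f 0f ae 0c]
D1: mem[0x0c..0x10] <- [e7 21 98 d4 af]
D2: mem[0x05..0x06] <- [56 6f]
D3: mem[0x0a..0x0b] <- [56 6f]
query mem[0x05]=0x56, mem[0x06]=0x6f, mem[0x0c]=0xe7, mem[0x10]=0xaf, mem[0x0a]=0x56

MEM[0x05,0x06,0x0c,0x10,0x0a] = 56 6f e7 af 56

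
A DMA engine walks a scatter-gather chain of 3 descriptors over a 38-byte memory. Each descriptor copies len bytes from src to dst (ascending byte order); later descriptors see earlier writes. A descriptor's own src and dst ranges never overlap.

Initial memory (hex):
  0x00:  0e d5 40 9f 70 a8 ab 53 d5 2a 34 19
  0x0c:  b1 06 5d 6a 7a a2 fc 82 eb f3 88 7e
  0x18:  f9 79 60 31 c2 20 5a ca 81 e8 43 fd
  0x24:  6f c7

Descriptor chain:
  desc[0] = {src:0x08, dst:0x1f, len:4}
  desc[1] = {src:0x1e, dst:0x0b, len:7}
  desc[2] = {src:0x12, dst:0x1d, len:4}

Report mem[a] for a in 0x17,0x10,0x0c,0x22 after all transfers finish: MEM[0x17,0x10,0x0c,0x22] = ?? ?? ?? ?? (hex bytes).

D0: mem[0x1f..0x22] <- [d5 2a 34 19]
D1: mem[0x0b..0x11] <- [5a d5 2a 34 19 fd 6f]
D2: mem[0x1d..0x20] <- [fc 82 eb f3]
query mem[0x17]=0x7e, mem[0x10]=0xfd, mem[0x0c]=0xd5, mem[0x22]=0x19

MEM[0x17,0x10,0x0c,0x22] = 7e fd d5 19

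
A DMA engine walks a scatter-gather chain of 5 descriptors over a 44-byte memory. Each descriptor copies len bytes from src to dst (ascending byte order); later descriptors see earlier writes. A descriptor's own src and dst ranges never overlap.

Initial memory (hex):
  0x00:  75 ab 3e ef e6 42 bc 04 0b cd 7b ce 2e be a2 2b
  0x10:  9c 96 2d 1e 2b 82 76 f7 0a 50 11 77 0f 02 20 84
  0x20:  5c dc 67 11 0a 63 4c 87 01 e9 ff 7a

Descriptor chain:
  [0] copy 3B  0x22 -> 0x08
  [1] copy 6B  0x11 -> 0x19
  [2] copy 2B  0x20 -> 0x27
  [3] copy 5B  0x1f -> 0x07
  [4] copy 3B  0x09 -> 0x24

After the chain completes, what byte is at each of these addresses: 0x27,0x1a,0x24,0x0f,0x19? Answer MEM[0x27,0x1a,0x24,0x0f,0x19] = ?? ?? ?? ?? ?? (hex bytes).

#0 dst[0x08+3] := {0x67,0x11,0x0a}
#1 dst[0x19+6] := {0x96,0x2d,0x1e,0x2b,0x82,0x76}
#2 dst[0x27+2] := {0x5c,0xdc}
#3 dst[0x07+5] := {0x84,0x5c,0xdc,0x67,0x11}
#4 dst[0x24+3] := {0xdc,0x67,0x11}
query mem[0x27]=0x5c, mem[0x1a]=0x2d, mem[0x24]=0xdc, mem[0x0f]=0x2b, mem[0x19]=0x96

MEM[0x27,0x1a,0x24,0x0f,0x19] = 5c 2d dc 2b 96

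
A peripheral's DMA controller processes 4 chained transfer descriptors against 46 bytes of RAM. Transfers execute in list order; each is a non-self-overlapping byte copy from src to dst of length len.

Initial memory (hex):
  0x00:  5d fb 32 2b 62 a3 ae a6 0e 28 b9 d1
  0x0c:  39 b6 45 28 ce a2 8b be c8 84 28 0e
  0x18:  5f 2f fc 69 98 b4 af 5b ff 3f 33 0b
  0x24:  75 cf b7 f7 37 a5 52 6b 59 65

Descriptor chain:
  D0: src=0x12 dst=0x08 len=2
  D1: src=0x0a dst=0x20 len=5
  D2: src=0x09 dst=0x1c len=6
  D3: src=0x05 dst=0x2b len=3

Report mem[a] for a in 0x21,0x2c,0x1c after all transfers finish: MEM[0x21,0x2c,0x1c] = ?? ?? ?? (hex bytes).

MEM[0x21,0x2c,0x1c] = 45 ae be

  after D0: wrote 2B at 0x08 = 8bbe
  after D1: wrote 5B at 0x20 = b9d139b645
  after D2: wrote 6B at 0x1c = beb9d139b645
  after D3: wrote 3B at 0x2b = a3aea6
query mem[0x21]=0x45, mem[0x2c]=0xae, mem[0x1c]=0xbe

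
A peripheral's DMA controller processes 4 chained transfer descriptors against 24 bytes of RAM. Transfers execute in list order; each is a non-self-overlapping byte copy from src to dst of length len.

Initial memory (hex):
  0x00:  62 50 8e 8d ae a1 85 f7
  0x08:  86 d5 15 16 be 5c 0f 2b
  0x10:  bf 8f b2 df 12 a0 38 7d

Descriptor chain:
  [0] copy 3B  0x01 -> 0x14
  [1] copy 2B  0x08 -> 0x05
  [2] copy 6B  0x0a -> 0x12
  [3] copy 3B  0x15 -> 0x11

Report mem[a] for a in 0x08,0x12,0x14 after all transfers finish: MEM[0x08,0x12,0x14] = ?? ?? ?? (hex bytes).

MEM[0x08,0x12,0x14] = 86 0f be

D0: mem[0x14..0x16] <- [50 8e 8d]
D1: mem[0x05..0x06] <- [86 d5]
D2: mem[0x12..0x17] <- [15 16 be 5c 0f 2b]
D3: mem[0x11..0x13] <- [5c 0f 2b]
query mem[0x08]=0x86, mem[0x12]=0x0f, mem[0x14]=0xbe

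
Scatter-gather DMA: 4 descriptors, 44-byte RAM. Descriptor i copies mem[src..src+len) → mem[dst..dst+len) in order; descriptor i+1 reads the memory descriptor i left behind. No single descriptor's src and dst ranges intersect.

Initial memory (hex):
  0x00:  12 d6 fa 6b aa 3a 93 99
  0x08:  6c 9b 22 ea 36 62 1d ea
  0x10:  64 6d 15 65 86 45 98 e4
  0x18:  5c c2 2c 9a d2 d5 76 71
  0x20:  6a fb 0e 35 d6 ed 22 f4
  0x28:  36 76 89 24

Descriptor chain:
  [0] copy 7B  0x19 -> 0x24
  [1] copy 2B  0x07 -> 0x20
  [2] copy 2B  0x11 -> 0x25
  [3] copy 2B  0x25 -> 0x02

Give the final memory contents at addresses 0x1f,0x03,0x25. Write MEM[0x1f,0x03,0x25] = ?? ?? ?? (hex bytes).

  after D0: wrote 7B at 0x24 = c22c9ad2d57671
  after D1: wrote 2B at 0x20 = 996c
  after D2: wrote 2B at 0x25 = 6d15
  after D3: wrote 2B at 0x02 = 6d15
query mem[0x1f]=0x71, mem[0x03]=0x15, mem[0x25]=0x6d

MEM[0x1f,0x03,0x25] = 71 15 6d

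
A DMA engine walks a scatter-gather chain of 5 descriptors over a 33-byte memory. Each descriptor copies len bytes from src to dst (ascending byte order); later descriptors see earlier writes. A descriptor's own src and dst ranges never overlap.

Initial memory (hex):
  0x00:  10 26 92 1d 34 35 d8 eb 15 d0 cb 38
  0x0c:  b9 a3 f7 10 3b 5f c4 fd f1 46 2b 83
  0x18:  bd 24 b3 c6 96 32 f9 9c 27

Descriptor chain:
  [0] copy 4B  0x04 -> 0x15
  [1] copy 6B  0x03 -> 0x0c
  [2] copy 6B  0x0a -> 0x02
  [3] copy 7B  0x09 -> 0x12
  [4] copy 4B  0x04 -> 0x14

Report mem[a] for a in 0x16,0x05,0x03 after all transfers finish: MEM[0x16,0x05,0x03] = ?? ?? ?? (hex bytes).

MEM[0x16,0x05,0x03] = 35 34 38

[0] 0x04->0x15 len=4 : 34 35 d8 eb
[1] 0x03->0x0c len=6 : 1d 34 35 d8 eb 15
[2] 0x0a->0x02 len=6 : cb 38 1d 34 35 d8
[3] 0x09->0x12 len=7 : d0 cb 38 1d 34 35 d8
[4] 0x04->0x14 len=4 : 1d 34 35 d8
query mem[0x16]=0x35, mem[0x05]=0x34, mem[0x03]=0x38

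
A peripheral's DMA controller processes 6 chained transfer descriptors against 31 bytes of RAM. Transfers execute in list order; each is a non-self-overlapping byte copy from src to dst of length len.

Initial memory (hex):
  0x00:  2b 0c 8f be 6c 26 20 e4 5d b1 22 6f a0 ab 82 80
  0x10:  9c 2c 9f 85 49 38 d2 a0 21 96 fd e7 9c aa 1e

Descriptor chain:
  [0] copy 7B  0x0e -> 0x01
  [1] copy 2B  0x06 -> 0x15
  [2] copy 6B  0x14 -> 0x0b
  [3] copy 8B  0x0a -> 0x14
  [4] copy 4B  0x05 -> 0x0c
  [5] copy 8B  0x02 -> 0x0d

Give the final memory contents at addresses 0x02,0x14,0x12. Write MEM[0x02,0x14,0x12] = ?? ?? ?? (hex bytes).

MEM[0x02,0x14,0x12] = 80 b1 49

  after D0: wrote 7B at 0x01 = 82809c2c9f8549
  after D1: wrote 2B at 0x15 = 8549
  after D2: wrote 6B at 0x0b = 498549a02196
  after D3: wrote 8B at 0x14 = 22498549a021962c
  after D4: wrote 4B at 0x0c = 9f85495d
  after D5: wrote 8B at 0x0d = 809c2c9f85495db1
query mem[0x02]=0x80, mem[0x14]=0xb1, mem[0x12]=0x49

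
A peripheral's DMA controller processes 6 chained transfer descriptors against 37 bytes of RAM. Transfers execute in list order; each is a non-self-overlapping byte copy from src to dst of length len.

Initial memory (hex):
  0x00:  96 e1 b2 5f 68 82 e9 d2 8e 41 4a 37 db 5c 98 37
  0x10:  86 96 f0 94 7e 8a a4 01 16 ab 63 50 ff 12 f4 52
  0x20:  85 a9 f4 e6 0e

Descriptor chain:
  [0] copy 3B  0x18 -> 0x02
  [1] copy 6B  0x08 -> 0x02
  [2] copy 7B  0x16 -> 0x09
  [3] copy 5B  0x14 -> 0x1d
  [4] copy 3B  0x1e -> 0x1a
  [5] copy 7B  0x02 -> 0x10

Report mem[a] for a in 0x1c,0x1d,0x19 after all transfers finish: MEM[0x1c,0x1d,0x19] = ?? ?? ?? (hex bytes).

MEM[0x1c,0x1d,0x19] = 01 7e ab

D0: mem[0x02..0x04] <- [16 ab 63]
D1: mem[0x02..0x07] <- [8e 41 4a 37 db 5c]
D2: mem[0x09..0x0f] <- [a4 01 16 ab 63 50 ff]
D3: mem[0x1d..0x21] <- [7e 8a a4 01 16]
D4: mem[0x1a..0x1c] <- [8a a4 01]
D5: mem[0x10..0x16] <- [8e 41 4a 37 db 5c 8e]
query mem[0x1c]=0x01, mem[0x1d]=0x7e, mem[0x19]=0xab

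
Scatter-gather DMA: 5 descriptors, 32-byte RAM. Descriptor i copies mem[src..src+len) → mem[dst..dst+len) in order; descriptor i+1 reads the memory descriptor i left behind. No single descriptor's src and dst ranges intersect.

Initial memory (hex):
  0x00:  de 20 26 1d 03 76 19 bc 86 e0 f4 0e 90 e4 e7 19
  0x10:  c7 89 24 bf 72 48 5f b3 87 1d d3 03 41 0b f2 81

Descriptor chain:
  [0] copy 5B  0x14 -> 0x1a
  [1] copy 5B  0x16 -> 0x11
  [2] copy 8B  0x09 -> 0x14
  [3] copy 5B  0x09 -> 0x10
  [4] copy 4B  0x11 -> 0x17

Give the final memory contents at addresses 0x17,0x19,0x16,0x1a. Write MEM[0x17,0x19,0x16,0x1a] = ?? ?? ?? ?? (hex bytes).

[0] 0x14->0x1a len=5 : 72 48 5f b3 87
[1] 0x16->0x11 len=5 : 5f b3 87 1d 72
[2] 0x09->0x14 len=8 : e0 f4 0e 90 e4 e7 19 c7
[3] 0x09->0x10 len=5 : e0 f4 0e 90 e4
[4] 0x11->0x17 len=4 : f4 0e 90 e4
query mem[0x17]=0xf4, mem[0x19]=0x90, mem[0x16]=0x0e, mem[0x1a]=0xe4

MEM[0x17,0x19,0x16,0x1a] = f4 90 0e e4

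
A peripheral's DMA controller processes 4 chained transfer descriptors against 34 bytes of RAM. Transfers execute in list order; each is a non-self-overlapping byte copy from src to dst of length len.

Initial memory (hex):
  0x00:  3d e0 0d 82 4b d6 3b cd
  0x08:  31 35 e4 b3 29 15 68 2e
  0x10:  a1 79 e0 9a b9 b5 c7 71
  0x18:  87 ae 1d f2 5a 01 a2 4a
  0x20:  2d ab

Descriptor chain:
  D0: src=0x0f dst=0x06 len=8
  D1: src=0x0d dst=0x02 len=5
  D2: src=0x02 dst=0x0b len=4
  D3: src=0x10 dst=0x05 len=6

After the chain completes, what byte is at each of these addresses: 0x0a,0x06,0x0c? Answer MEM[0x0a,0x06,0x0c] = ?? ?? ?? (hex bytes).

MEM[0x0a,0x06,0x0c] = b5 79 68

  after D0: wrote 8B at 0x06 = 2ea179e09ab9b5c7
  after D1: wrote 5B at 0x02 = c7682ea179
  after D2: wrote 4B at 0x0b = c7682ea1
  after D3: wrote 6B at 0x05 = a179e09ab9b5
query mem[0x0a]=0xb5, mem[0x06]=0x79, mem[0x0c]=0x68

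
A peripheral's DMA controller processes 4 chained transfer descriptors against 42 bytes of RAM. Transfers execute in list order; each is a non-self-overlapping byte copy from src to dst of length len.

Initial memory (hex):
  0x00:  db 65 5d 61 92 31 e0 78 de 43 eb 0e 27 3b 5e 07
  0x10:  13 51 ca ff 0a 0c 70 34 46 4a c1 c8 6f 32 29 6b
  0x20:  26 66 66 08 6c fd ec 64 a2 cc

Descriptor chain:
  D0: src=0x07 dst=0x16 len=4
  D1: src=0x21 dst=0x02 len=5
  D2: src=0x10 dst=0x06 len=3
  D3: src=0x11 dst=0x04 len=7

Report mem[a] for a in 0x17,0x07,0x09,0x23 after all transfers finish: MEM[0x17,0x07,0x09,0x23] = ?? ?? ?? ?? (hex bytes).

MEM[0x17,0x07,0x09,0x23] = de 0a 78 08

  after D0: wrote 4B at 0x16 = 78de43eb
  after D1: wrote 5B at 0x02 = 6666086cfd
  after D2: wrote 3B at 0x06 = 1351ca
  after D3: wrote 7B at 0x04 = 51caff0a0c78de
query mem[0x17]=0xde, mem[0x07]=0x0a, mem[0x09]=0x78, mem[0x23]=0x08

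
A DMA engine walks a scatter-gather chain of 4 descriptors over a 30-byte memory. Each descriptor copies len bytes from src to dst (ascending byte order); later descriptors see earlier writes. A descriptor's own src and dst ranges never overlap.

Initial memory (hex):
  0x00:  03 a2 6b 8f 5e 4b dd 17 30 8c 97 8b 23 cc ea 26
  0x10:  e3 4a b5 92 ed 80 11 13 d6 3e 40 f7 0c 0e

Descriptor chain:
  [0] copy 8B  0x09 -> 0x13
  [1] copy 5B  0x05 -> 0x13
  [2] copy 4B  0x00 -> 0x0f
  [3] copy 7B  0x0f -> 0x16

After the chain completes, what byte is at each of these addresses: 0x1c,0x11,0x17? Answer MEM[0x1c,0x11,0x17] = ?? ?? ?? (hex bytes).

#0 dst[0x13+8] := {0x8c,0x97,0x8b,0x23,0xcc,0xea,0x26,0xe3}
#1 dst[0x13+5] := {0x4b,0xdd,0x17,0x30,0x8c}
#2 dst[0x0f+4] := {0x03,0xa2,0x6b,0x8f}
#3 dst[0x16+7] := {0x03,0xa2,0x6b,0x8f,0x4b,0xdd,0x17}
query mem[0x1c]=0x17, mem[0x11]=0x6b, mem[0x17]=0xa2

MEM[0x1c,0x11,0x17] = 17 6b a2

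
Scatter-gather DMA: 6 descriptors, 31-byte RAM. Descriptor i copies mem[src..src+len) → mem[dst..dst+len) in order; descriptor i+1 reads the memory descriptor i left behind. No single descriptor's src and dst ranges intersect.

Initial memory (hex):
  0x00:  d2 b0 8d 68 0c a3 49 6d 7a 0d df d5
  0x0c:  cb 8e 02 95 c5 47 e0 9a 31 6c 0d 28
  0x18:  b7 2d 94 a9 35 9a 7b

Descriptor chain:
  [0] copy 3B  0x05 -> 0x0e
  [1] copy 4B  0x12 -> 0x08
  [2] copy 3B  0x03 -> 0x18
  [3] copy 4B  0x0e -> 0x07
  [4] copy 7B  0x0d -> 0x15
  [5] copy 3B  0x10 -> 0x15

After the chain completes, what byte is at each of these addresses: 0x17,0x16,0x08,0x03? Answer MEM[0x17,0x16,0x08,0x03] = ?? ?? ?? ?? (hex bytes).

[0] 0x05->0x0e len=3 : a3 49 6d
[1] 0x12->0x08 len=4 : e0 9a 31 6c
[2] 0x03->0x18 len=3 : 68 0c a3
[3] 0x0e->0x07 len=4 : a3 49 6d 47
[4] 0x0d->0x15 len=7 : 8e a3 49 6d 47 e0 9a
[5] 0x10->0x15 len=3 : 6d 47 e0
query mem[0x17]=0xe0, mem[0x16]=0x47, mem[0x08]=0x49, mem[0x03]=0x68

MEM[0x17,0x16,0x08,0x03] = e0 47 49 68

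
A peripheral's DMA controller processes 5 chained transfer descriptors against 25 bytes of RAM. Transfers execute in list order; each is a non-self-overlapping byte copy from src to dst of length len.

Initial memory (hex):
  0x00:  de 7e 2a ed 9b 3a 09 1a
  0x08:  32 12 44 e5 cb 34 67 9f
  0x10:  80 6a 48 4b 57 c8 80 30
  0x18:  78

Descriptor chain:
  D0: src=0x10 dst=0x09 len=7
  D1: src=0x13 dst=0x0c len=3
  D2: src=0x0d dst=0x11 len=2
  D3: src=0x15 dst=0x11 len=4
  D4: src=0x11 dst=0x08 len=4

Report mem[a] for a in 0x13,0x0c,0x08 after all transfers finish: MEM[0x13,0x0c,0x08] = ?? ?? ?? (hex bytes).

D0: mem[0x09..0x0f] <- [80 6a 48 4b 57 c8 80]
D1: mem[0x0c..0x0e] <- [4b 57 c8]
D2: mem[0x11..0x12] <- [57 c8]
D3: mem[0x11..0x14] <- [c8 80 30 78]
D4: mem[0x08..0x0b] <- [c8 80 30 78]
query mem[0x13]=0x30, mem[0x0c]=0x4b, mem[0x08]=0xc8

MEM[0x13,0x0c,0x08] = 30 4b c8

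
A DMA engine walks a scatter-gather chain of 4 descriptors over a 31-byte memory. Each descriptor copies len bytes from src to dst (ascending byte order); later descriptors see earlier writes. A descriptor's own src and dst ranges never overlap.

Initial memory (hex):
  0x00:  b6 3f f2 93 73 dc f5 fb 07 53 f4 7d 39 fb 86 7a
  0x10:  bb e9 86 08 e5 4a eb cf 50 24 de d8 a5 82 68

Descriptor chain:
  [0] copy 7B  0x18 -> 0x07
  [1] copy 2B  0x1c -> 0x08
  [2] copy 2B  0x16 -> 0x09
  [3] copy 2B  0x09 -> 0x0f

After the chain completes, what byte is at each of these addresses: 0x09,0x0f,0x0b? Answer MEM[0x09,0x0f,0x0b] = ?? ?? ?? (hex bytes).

MEM[0x09,0x0f,0x0b] = eb eb a5

[0] 0x18->0x07 len=7 : 50 24 de d8 a5 82 68
[1] 0x1c->0x08 len=2 : a5 82
[2] 0x16->0x09 len=2 : eb cf
[3] 0x09->0x0f len=2 : eb cf
query mem[0x09]=0xeb, mem[0x0f]=0xeb, mem[0x0b]=0xa5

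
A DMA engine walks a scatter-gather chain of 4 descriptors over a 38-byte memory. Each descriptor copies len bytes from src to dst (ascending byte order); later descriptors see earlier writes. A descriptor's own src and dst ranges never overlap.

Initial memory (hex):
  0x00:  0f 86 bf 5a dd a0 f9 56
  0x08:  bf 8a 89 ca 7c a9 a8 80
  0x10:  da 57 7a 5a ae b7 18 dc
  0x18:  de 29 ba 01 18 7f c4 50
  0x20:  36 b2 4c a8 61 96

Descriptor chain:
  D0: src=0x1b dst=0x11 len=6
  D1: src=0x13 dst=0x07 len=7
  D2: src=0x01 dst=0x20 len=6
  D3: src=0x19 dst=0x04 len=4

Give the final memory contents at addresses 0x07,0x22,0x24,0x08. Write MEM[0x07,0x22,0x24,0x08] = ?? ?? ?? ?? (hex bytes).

D0: mem[0x11..0x16] <- [01 18 7f c4 50 36]
D1: mem[0x07..0x0d] <- [7f c4 50 36 dc de 29]
D2: mem[0x20..0x25] <- [86 bf 5a dd a0 f9]
D3: mem[0x04..0x07] <- [29 ba 01 18]
query mem[0x07]=0x18, mem[0x22]=0x5a, mem[0x24]=0xa0, mem[0x08]=0xc4

MEM[0x07,0x22,0x24,0x08] = 18 5a a0 c4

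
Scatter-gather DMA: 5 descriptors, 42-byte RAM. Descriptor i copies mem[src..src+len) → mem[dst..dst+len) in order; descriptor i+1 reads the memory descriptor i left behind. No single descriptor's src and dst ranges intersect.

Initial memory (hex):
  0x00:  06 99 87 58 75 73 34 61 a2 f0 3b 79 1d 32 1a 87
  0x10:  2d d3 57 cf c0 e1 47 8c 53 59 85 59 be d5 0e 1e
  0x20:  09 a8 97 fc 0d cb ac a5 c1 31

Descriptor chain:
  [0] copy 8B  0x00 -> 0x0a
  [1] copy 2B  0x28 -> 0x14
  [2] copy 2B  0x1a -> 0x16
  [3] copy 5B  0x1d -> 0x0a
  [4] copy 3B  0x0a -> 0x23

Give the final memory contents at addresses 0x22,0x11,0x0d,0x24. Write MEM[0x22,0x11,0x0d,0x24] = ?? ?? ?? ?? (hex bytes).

MEM[0x22,0x11,0x0d,0x24] = 97 61 09 0e

#0 dst[0x0a+8] := {0x06,0x99,0x87,0x58,0x75,0x73,0x34,0x61}
#1 dst[0x14+2] := {0xc1,0x31}
#2 dst[0x16+2] := {0x85,0x59}
#3 dst[0x0a+5] := {0xd5,0x0e,0x1e,0x09,0xa8}
#4 dst[0x23+3] := {0xd5,0x0e,0x1e}
query mem[0x22]=0x97, mem[0x11]=0x61, mem[0x0d]=0x09, mem[0x24]=0x0e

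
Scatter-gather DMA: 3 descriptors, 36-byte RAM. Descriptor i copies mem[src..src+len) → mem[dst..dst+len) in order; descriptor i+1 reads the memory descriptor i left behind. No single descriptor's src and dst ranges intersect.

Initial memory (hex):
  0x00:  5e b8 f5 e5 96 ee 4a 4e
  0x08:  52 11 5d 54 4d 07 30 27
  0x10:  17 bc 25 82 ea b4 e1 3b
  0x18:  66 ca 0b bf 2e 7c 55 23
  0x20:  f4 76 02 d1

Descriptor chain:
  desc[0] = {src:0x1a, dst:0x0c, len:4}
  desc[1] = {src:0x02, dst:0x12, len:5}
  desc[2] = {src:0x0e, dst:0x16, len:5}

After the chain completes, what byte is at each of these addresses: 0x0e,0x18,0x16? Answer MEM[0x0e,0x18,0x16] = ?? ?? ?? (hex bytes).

[0] 0x1a->0x0c len=4 : 0b bf 2e 7c
[1] 0x02->0x12 len=5 : f5 e5 96 ee 4a
[2] 0x0e->0x16 len=5 : 2e 7c 17 bc f5
query mem[0x0e]=0x2e, mem[0x18]=0x17, mem[0x16]=0x2e

MEM[0x0e,0x18,0x16] = 2e 17 2e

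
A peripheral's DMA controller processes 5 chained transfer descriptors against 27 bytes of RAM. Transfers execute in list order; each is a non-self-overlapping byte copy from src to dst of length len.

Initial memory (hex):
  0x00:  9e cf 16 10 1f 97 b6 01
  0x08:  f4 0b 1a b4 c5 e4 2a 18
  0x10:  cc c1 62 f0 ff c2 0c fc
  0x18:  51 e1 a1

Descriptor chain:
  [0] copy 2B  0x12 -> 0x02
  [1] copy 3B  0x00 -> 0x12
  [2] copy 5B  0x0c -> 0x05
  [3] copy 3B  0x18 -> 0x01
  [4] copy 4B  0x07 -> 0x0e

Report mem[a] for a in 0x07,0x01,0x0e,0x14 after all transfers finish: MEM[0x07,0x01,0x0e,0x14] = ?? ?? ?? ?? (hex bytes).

D0: mem[0x02..0x03] <- [62 f0]
D1: mem[0x12..0x14] <- [9e cf 62]
D2: mem[0x05..0x09] <- [c5 e4 2a 18 cc]
D3: mem[0x01..0x03] <- [51 e1 a1]
D4: mem[0x0e..0x11] <- [2a 18 cc 1a]
query mem[0x07]=0x2a, mem[0x01]=0x51, mem[0x0e]=0x2a, mem[0x14]=0x62

MEM[0x07,0x01,0x0e,0x14] = 2a 51 2a 62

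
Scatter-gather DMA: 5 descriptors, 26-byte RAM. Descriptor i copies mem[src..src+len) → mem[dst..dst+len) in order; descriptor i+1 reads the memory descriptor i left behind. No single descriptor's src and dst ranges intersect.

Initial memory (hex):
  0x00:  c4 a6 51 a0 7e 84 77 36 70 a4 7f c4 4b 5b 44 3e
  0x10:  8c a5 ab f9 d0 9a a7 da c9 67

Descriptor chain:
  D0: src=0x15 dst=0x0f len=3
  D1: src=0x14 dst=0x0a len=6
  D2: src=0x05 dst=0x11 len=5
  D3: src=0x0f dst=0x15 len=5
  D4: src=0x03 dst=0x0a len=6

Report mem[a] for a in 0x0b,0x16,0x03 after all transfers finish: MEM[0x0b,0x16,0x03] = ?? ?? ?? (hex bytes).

D0: mem[0x0f..0x11] <- [9a a7 da]
D1: mem[0x0a..0x0f] <- [d0 9a a7 da c9 67]
D2: mem[0x11..0x15] <- [84 77 36 70 a4]
D3: mem[0x15..0x19] <- [67 a7 84 77 36]
D4: mem[0x0a..0x0f] <- [a0 7e 84 77 36 70]
query mem[0x0b]=0x7e, mem[0x16]=0xa7, mem[0x03]=0xa0

MEM[0x0b,0x16,0x03] = 7e a7 a0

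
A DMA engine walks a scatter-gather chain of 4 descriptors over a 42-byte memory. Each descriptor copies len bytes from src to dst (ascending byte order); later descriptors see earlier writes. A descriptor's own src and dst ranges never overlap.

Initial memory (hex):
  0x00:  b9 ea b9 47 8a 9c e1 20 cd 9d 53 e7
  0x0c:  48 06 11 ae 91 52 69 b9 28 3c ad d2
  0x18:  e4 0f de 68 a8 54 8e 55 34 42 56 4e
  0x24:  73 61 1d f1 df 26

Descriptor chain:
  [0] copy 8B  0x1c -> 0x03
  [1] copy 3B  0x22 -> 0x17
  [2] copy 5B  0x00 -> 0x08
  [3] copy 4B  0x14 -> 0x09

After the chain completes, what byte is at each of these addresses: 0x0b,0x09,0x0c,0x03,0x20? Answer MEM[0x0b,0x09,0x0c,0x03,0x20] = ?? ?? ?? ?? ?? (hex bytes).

D0: mem[0x03..0x0a] <- [a8 54 8e 55 34 42 56 4e]
D1: mem[0x17..0x19] <- [56 4e 73]
D2: mem[0x08..0x0c] <- [b9 ea b9 a8 54]
D3: mem[0x09..0x0c] <- [28 3c ad 56]
query mem[0x0b]=0xad, mem[0x09]=0x28, mem[0x0c]=0x56, mem[0x03]=0xa8, mem[0x20]=0x34

MEM[0x0b,0x09,0x0c,0x03,0x20] = ad 28 56 a8 34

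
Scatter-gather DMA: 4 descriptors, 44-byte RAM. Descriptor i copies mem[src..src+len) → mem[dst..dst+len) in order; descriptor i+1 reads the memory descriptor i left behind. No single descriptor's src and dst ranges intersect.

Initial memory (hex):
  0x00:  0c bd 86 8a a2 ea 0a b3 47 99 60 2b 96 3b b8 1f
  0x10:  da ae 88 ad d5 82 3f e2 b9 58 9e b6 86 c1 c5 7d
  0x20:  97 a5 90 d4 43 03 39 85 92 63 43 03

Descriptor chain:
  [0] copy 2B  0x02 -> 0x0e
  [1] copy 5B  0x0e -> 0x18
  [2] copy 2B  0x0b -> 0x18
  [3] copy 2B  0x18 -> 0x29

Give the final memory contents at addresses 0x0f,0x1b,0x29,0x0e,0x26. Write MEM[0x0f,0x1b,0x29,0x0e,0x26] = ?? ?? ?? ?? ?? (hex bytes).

  after D0: wrote 2B at 0x0e = 868a
  after D1: wrote 5B at 0x18 = 868adaae88
  after D2: wrote 2B at 0x18 = 2b96
  after D3: wrote 2B at 0x29 = 2b96
query mem[0x0f]=0x8a, mem[0x1b]=0xae, mem[0x29]=0x2b, mem[0x0e]=0x86, mem[0x26]=0x39

MEM[0x0f,0x1b,0x29,0x0e,0x26] = 8a ae 2b 86 39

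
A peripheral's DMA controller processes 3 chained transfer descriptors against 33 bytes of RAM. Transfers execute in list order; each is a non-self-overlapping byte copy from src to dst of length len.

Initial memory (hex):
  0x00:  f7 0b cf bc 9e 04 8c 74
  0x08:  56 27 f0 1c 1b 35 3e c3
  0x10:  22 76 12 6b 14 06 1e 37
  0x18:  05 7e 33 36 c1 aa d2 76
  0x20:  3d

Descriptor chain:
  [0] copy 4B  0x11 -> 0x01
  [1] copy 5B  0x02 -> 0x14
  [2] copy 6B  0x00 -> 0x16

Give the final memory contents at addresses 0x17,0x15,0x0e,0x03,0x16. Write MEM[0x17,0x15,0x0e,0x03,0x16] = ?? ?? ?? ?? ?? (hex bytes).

[0] 0x11->0x01 len=4 : 76 12 6b 14
[1] 0x02->0x14 len=5 : 12 6b 14 04 8c
[2] 0x00->0x16 len=6 : f7 76 12 6b 14 04
query mem[0x17]=0x76, mem[0x15]=0x6b, mem[0x0e]=0x3e, mem[0x03]=0x6b, mem[0x16]=0xf7

MEM[0x17,0x15,0x0e,0x03,0x16] = 76 6b 3e 6b f7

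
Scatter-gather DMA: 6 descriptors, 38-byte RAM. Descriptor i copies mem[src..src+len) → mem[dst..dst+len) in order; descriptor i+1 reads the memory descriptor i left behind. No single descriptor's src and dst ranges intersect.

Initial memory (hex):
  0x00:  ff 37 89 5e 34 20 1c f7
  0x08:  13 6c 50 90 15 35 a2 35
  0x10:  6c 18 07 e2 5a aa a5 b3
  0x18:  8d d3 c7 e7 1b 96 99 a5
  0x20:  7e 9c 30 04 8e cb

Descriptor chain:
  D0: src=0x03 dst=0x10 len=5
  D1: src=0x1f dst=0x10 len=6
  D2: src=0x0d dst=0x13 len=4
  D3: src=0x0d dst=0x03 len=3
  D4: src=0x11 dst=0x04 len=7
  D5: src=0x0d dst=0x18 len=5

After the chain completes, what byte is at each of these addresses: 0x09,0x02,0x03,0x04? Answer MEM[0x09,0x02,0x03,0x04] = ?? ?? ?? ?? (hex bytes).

#0 dst[0x10+5] := {0x5e,0x34,0x20,0x1c,0xf7}
#1 dst[0x10+6] := {0xa5,0x7e,0x9c,0x30,0x04,0x8e}
#2 dst[0x13+4] := {0x35,0xa2,0x35,0xa5}
#3 dst[0x03+3] := {0x35,0xa2,0x35}
#4 dst[0x04+7] := {0x7e,0x9c,0x35,0xa2,0x35,0xa5,0xb3}
#5 dst[0x18+5] := {0x35,0xa2,0x35,0xa5,0x7e}
query mem[0x09]=0xa5, mem[0x02]=0x89, mem[0x03]=0x35, mem[0x04]=0x7e

MEM[0x09,0x02,0x03,0x04] = a5 89 35 7e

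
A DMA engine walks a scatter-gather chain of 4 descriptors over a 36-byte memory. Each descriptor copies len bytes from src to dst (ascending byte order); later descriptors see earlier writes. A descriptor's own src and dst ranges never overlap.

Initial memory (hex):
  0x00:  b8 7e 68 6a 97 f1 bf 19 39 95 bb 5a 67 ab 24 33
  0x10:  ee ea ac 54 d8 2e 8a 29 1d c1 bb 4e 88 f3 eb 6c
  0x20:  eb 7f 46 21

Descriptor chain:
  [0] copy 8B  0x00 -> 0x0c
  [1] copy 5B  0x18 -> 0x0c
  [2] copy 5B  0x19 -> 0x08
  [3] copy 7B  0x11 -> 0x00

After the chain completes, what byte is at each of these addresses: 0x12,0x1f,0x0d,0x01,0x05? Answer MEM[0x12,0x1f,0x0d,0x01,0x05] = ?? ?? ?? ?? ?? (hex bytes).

  after D0: wrote 8B at 0x0c = b87e686a97f1bf19
  after D1: wrote 5B at 0x0c = 1dc1bb4e88
  after D2: wrote 5B at 0x08 = c1bb4e88f3
  after D3: wrote 7B at 0x00 = f1bf19d82e8a29
query mem[0x12]=0xbf, mem[0x1f]=0x6c, mem[0x0d]=0xc1, mem[0x01]=0xbf, mem[0x05]=0x8a

MEM[0x12,0x1f,0x0d,0x01,0x05] = bf 6c c1 bf 8a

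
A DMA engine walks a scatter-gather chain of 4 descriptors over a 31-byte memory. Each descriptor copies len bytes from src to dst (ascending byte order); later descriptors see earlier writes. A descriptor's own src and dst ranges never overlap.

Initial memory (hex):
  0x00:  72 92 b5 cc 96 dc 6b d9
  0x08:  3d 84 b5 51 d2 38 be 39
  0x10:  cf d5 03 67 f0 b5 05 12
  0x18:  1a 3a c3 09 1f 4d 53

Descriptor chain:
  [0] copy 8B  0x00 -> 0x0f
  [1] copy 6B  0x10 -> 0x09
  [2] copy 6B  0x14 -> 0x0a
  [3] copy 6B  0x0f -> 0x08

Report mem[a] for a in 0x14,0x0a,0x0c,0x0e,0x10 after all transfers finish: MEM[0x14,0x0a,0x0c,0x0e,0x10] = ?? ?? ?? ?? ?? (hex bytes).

D0: mem[0x0f..0x16] <- [72 92 b5 cc 96 dc 6b d9]
D1: mem[0x09..0x0e] <- [92 b5 cc 96 dc 6b]
D2: mem[0x0a..0x0f] <- [dc 6b d9 12 1a 3a]
D3: mem[0x08..0x0d] <- [3a 92 b5 cc 96 dc]
query mem[0x14]=0xdc, mem[0x0a]=0xb5, mem[0x0c]=0x96, mem[0x0e]=0x1a, mem[0x10]=0x92

MEM[0x14,0x0a,0x0c,0x0e,0x10] = dc b5 96 1a 92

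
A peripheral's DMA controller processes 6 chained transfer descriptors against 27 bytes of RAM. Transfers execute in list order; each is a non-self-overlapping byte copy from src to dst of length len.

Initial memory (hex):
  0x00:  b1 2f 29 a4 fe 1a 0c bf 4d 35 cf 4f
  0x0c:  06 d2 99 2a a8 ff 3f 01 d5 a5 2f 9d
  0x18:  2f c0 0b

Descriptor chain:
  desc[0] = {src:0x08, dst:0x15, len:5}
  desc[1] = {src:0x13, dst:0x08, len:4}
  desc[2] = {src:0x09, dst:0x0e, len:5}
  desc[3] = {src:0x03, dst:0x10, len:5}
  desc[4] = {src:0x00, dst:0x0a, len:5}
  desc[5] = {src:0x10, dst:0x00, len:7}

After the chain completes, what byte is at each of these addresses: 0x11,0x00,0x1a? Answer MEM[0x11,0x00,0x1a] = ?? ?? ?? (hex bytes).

MEM[0x11,0x00,0x1a] = fe a4 0b

D0: mem[0x15..0x19] <- [4d 35 cf 4f 06]
D1: mem[0x08..0x0b] <- [01 d5 4d 35]
D2: mem[0x0e..0x12] <- [d5 4d 35 06 d2]
D3: mem[0x10..0x14] <- [a4 fe 1a 0c bf]
D4: mem[0x0a..0x0e] <- [b1 2f 29 a4 fe]
D5: mem[0x00..0x06] <- [a4 fe 1a 0c bf 4d 35]
query mem[0x11]=0xfe, mem[0x00]=0xa4, mem[0x1a]=0x0b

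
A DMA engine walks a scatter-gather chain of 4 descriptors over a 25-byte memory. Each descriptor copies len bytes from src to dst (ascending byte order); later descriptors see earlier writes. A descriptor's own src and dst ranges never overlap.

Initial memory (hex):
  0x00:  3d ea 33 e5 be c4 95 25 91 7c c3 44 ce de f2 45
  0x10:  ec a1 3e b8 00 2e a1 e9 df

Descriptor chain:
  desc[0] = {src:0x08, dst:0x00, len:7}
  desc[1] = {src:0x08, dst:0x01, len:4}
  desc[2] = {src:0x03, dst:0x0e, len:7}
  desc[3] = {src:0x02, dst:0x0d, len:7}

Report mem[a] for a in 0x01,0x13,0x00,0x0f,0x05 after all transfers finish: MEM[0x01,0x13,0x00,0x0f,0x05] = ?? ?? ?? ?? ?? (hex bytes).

MEM[0x01,0x13,0x00,0x0f,0x05] = 91 91 91 44 de

  after D0: wrote 7B at 0x00 = 917cc344cedef2
  after D1: wrote 4B at 0x01 = 917cc344
  after D2: wrote 7B at 0x0e = c344def225917c
  after D3: wrote 7B at 0x0d = 7cc344def22591
query mem[0x01]=0x91, mem[0x13]=0x91, mem[0x00]=0x91, mem[0x0f]=0x44, mem[0x05]=0xde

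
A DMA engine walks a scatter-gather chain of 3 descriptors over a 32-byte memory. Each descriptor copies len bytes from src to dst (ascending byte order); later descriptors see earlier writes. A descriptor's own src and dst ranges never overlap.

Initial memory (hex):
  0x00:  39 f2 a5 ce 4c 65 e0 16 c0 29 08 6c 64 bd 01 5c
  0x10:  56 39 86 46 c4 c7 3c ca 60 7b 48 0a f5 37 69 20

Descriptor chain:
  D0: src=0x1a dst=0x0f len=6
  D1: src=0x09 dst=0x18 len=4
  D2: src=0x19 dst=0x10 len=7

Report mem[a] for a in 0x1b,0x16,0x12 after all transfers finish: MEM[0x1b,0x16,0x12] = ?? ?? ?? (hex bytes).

D0: mem[0x0f..0x14] <- [48 0a f5 37 69 20]
D1: mem[0x18..0x1b] <- [29 08 6c 64]
D2: mem[0x10..0x16] <- [08 6c 64 f5 37 69 20]
query mem[0x1b]=0x64, mem[0x16]=0x20, mem[0x12]=0x64

MEM[0x1b,0x16,0x12] = 64 20 64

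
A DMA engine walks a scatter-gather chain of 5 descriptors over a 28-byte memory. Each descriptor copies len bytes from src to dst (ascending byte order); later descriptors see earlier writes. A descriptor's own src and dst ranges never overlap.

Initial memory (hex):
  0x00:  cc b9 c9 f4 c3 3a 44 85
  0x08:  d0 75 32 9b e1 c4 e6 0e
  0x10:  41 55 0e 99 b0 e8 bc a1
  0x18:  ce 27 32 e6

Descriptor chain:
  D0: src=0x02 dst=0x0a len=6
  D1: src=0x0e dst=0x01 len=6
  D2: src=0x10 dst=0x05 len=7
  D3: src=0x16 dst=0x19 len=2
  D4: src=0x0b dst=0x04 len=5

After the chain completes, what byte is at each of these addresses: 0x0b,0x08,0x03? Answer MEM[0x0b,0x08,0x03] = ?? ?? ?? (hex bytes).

MEM[0x0b,0x08,0x03] = bc 85 41

[0] 0x02->0x0a len=6 : c9 f4 c3 3a 44 85
[1] 0x0e->0x01 len=6 : 44 85 41 55 0e 99
[2] 0x10->0x05 len=7 : 41 55 0e 99 b0 e8 bc
[3] 0x16->0x19 len=2 : bc a1
[4] 0x0b->0x04 len=5 : bc c3 3a 44 85
query mem[0x0b]=0xbc, mem[0x08]=0x85, mem[0x03]=0x41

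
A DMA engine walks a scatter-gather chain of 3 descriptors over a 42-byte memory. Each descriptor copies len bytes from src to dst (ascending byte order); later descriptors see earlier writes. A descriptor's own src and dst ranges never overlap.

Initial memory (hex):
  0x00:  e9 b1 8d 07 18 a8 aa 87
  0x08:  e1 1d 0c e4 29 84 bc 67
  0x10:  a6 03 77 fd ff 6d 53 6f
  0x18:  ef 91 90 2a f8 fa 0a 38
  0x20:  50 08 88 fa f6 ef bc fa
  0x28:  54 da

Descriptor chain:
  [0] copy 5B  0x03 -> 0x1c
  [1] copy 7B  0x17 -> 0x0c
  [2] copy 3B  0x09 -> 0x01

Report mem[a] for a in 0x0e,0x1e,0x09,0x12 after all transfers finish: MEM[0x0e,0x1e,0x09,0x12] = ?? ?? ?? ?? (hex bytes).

[0] 0x03->0x1c len=5 : 07 18 a8 aa 87
[1] 0x17->0x0c len=7 : 6f ef 91 90 2a 07 18
[2] 0x09->0x01 len=3 : 1d 0c e4
query mem[0x0e]=0x91, mem[0x1e]=0xa8, mem[0x09]=0x1d, mem[0x12]=0x18

MEM[0x0e,0x1e,0x09,0x12] = 91 a8 1d 18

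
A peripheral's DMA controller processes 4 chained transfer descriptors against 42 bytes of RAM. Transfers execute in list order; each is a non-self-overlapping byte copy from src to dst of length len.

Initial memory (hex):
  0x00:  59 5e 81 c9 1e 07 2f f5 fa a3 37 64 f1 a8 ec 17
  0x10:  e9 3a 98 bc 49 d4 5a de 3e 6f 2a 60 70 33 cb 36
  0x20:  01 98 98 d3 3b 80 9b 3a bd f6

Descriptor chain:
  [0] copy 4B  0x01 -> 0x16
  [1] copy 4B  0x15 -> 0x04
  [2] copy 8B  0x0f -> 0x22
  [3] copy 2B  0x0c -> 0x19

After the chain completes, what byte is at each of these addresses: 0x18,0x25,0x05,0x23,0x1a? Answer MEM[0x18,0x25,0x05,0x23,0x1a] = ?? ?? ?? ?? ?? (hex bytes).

MEM[0x18,0x25,0x05,0x23,0x1a] = c9 98 5e e9 a8

  after D0: wrote 4B at 0x16 = 5e81c91e
  after D1: wrote 4B at 0x04 = d45e81c9
  after D2: wrote 8B at 0x22 = 17e93a98bc49d45e
  after D3: wrote 2B at 0x19 = f1a8
query mem[0x18]=0xc9, mem[0x25]=0x98, mem[0x05]=0x5e, mem[0x23]=0xe9, mem[0x1a]=0xa8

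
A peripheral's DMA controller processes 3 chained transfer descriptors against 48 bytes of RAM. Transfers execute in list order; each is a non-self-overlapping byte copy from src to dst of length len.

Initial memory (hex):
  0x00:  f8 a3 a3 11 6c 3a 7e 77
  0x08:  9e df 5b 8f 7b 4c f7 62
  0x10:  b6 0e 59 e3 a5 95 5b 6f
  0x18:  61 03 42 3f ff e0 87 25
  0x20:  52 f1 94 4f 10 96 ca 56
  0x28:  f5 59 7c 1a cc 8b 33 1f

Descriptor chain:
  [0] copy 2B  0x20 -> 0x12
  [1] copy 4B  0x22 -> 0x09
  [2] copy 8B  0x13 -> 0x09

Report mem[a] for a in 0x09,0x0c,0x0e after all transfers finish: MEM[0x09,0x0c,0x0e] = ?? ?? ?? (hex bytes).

[0] 0x20->0x12 len=2 : 52 f1
[1] 0x22->0x09 len=4 : 94 4f 10 96
[2] 0x13->0x09 len=8 : f1 a5 95 5b 6f 61 03 42
query mem[0x09]=0xf1, mem[0x0c]=0x5b, mem[0x0e]=0x61

MEM[0x09,0x0c,0x0e] = f1 5b 61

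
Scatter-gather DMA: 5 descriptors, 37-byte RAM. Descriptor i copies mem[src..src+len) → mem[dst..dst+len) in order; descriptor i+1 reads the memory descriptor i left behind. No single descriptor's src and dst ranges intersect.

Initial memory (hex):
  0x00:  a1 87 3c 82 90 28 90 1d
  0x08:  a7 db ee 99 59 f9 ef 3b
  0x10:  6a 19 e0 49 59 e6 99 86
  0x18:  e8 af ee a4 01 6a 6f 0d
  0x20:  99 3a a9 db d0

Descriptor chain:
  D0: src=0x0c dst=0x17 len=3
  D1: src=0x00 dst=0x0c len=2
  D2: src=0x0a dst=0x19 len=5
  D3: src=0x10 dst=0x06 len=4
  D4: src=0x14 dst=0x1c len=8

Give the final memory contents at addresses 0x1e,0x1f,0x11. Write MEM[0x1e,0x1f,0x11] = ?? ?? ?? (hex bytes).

MEM[0x1e,0x1f,0x11] = 99 59 19

  after D0: wrote 3B at 0x17 = 59f9ef
  after D1: wrote 2B at 0x0c = a187
  after D2: wrote 5B at 0x19 = ee99a187ef
  after D3: wrote 4B at 0x06 = 6a19e049
  after D4: wrote 8B at 0x1c = 59e69959f9ee99a1
query mem[0x1e]=0x99, mem[0x1f]=0x59, mem[0x11]=0x19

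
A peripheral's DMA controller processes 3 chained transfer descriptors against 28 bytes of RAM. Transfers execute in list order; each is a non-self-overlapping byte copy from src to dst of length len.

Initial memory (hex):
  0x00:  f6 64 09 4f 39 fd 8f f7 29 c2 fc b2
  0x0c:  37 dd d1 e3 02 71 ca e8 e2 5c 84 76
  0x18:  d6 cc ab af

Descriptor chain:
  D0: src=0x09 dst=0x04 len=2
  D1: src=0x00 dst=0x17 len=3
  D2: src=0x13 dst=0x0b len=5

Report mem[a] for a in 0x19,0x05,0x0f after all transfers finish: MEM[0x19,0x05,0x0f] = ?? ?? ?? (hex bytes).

D0: mem[0x04..0x05] <- [c2 fc]
D1: mem[0x17..0x19] <- [f6 64 09]
D2: mem[0x0b..0x0f] <- [e8 e2 5c 84 f6]
query mem[0x19]=0x09, mem[0x05]=0xfc, mem[0x0f]=0xf6

MEM[0x19,0x05,0x0f] = 09 fc f6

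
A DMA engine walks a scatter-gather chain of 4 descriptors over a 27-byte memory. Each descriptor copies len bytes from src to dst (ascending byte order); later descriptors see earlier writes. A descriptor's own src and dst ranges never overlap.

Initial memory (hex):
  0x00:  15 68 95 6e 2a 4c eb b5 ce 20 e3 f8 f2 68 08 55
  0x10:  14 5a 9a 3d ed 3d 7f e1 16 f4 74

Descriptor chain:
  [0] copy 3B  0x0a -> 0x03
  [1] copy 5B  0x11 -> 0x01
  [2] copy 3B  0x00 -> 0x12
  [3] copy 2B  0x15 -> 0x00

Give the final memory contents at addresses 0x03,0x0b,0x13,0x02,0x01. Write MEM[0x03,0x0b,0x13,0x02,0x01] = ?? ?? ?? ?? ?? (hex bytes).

[0] 0x0a->0x03 len=3 : e3 f8 f2
[1] 0x11->0x01 len=5 : 5a 9a 3d ed 3d
[2] 0x00->0x12 len=3 : 15 5a 9a
[3] 0x15->0x00 len=2 : 3d 7f
query mem[0x03]=0x3d, mem[0x0b]=0xf8, mem[0x13]=0x5a, mem[0x02]=0x9a, mem[0x01]=0x7f

MEM[0x03,0x0b,0x13,0x02,0x01] = 3d f8 5a 9a 7f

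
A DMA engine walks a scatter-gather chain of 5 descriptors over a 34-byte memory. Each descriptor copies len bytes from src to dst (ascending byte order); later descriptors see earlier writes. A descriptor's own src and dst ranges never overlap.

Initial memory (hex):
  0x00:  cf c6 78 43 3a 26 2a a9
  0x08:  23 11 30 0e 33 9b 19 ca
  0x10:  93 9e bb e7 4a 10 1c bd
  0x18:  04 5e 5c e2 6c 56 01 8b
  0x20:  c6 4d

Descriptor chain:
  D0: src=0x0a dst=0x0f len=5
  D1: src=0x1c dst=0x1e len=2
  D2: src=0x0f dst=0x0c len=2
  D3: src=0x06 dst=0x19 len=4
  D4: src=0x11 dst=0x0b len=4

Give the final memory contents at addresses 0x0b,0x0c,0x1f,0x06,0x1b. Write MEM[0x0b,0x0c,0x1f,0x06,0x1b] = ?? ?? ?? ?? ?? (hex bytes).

#0 dst[0x0f+5] := {0x30,0x0e,0x33,0x9b,0x19}
#1 dst[0x1e+2] := {0x6c,0x56}
#2 dst[0x0c+2] := {0x30,0x0e}
#3 dst[0x19+4] := {0x2a,0xa9,0x23,0x11}
#4 dst[0x0b+4] := {0x33,0x9b,0x19,0x4a}
query mem[0x0b]=0x33, mem[0x0c]=0x9b, mem[0x1f]=0x56, mem[0x06]=0x2a, mem[0x1b]=0x23

MEM[0x0b,0x0c,0x1f,0x06,0x1b] = 33 9b 56 2a 23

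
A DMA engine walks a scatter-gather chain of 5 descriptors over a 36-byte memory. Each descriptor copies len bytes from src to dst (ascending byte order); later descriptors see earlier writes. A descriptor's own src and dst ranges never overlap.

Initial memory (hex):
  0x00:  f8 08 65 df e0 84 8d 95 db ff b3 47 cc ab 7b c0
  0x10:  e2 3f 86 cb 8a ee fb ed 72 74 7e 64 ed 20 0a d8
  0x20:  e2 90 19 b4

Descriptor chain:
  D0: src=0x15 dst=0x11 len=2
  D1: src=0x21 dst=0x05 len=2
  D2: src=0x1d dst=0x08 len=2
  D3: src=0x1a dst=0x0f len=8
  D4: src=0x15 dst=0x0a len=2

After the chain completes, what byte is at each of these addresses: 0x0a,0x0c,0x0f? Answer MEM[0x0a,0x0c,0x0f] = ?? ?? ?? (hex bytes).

MEM[0x0a,0x0c,0x0f] = e2 cc 7e

[0] 0x15->0x11 len=2 : ee fb
[1] 0x21->0x05 len=2 : 90 19
[2] 0x1d->0x08 len=2 : 20 0a
[3] 0x1a->0x0f len=8 : 7e 64 ed 20 0a d8 e2 90
[4] 0x15->0x0a len=2 : e2 90
query mem[0x0a]=0xe2, mem[0x0c]=0xcc, mem[0x0f]=0x7e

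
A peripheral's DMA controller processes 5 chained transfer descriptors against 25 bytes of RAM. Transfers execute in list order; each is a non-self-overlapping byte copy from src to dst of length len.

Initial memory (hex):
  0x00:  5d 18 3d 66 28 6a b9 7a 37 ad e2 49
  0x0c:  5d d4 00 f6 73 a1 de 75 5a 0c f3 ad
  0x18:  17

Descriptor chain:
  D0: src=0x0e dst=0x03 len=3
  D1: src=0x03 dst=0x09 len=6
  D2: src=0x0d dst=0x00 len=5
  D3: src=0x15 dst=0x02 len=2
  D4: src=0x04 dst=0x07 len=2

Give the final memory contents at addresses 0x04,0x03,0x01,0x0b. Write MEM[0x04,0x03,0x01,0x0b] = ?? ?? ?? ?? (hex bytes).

MEM[0x04,0x03,0x01,0x0b] = a1 f3 37 73

D0: mem[0x03..0x05] <- [00 f6 73]
D1: mem[0x09..0x0e] <- [00 f6 73 b9 7a 37]
D2: mem[0x00..0x04] <- [7a 37 f6 73 a1]
D3: mem[0x02..0x03] <- [0c f3]
D4: mem[0x07..0x08] <- [a1 73]
query mem[0x04]=0xa1, mem[0x03]=0xf3, mem[0x01]=0x37, mem[0x0b]=0x73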